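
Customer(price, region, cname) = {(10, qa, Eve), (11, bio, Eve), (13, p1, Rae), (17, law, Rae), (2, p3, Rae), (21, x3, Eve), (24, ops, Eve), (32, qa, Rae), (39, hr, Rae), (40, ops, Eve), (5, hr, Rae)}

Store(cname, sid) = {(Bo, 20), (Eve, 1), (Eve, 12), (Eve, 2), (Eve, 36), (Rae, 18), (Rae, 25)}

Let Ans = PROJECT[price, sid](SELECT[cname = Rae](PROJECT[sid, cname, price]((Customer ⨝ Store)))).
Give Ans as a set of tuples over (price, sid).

Customer ⋈ Store (natural join on cname): {(10, qa, Eve, 1), (10, qa, Eve, 12), (10, qa, Eve, 2), (10, qa, Eve, 36), (11, bio, Eve, 1), (11, bio, Eve, 12), (11, bio, Eve, 2), (11, bio, Eve, 36), (13, p1, Rae, 18), (13, p1, Rae, 25), (17, law, Rae, 18), (17, law, Rae, 25), (2, p3, Rae, 18), (2, p3, Rae, 25), (21, x3, Eve, 1), (21, x3, Eve, 12), (21, x3, Eve, 2), (21, x3, Eve, 36), (24, ops, Eve, 1), (24, ops, Eve, 12), (24, ops, Eve, 2), (24, ops, Eve, 36), (32, qa, Rae, 18), (32, qa, Rae, 25), (39, hr, Rae, 18), (39, hr, Rae, 25), (40, ops, Eve, 1), (40, ops, Eve, 12), (40, ops, Eve, 2), (40, ops, Eve, 36), (5, hr, Rae, 18), (5, hr, Rae, 25)}
π_{sid, cname, price} gives {(1, Eve, 10), (1, Eve, 11), (1, Eve, 21), (1, Eve, 24), (1, Eve, 40), (12, Eve, 10), (12, Eve, 11), (12, Eve, 21), (12, Eve, 24), (12, Eve, 40), (18, Rae, 13), (18, Rae, 17), (18, Rae, 2), (18, Rae, 32), (18, Rae, 39), (18, Rae, 5), (2, Eve, 10), (2, Eve, 11), (2, Eve, 21), (2, Eve, 24), (2, Eve, 40), (25, Rae, 13), (25, Rae, 17), (25, Rae, 2), (25, Rae, 32), (25, Rae, 39), (25, Rae, 5), (36, Eve, 10), (36, Eve, 11), (36, Eve, 21), (36, Eve, 24), (36, Eve, 40)}.
Filtering on cname = Rae leaves {(18, Rae, 13), (18, Rae, 17), (18, Rae, 2), (18, Rae, 32), (18, Rae, 39), (18, Rae, 5), (25, Rae, 13), (25, Rae, 17), (25, Rae, 2), (25, Rae, 32), (25, Rae, 39), (25, Rae, 5)}.
π_{price, sid} gives {(13, 18), (13, 25), (17, 18), (17, 25), (2, 18), (2, 25), (32, 18), (32, 25), (39, 18), (39, 25), (5, 18), (5, 25)}.

{(13, 18), (13, 25), (17, 18), (17, 25), (2, 18), (2, 25), (32, 18), (32, 25), (39, 18), (39, 25), (5, 18), (5, 25)}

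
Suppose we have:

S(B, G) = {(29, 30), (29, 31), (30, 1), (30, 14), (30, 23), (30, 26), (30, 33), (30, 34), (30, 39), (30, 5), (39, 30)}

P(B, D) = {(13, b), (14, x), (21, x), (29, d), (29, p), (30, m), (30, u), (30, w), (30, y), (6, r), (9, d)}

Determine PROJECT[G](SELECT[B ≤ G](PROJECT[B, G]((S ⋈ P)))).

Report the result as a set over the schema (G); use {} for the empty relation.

Joining S and P on B yields {(29, 30, d), (29, 30, p), (29, 31, d), (29, 31, p), (30, 1, m), (30, 1, u), (30, 1, w), (30, 1, y), (30, 14, m), (30, 14, u), (30, 14, w), (30, 14, y), (30, 23, m), (30, 23, u), (30, 23, w), (30, 23, y), (30, 26, m), (30, 26, u), (30, 26, w), (30, 26, y), (30, 33, m), (30, 33, u), (30, 33, w), (30, 33, y), (30, 34, m), (30, 34, u), (30, 34, w), (30, 34, y), (30, 39, m), (30, 39, u), (30, 39, w), (30, 39, y), (30, 5, m), (30, 5, u), (30, 5, w), (30, 5, y)}.
Projecting to B, G (26 duplicate(s) eliminated): {(29, 30), (29, 31), (30, 1), (30, 14), (30, 23), (30, 26), (30, 33), (30, 34), (30, 39), (30, 5)}
σ[B ≤ G]: keep tuples satisfying B ≤ G → {(29, 30), (29, 31), (30, 33), (30, 34), (30, 39)}
Projecting to G: {30, 31, 33, 34, 39}

{30, 31, 33, 34, 39}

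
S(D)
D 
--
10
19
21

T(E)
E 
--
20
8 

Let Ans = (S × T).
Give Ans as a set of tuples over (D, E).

{(10, 20), (10, 8), (19, 20), (19, 8), (21, 20), (21, 8)}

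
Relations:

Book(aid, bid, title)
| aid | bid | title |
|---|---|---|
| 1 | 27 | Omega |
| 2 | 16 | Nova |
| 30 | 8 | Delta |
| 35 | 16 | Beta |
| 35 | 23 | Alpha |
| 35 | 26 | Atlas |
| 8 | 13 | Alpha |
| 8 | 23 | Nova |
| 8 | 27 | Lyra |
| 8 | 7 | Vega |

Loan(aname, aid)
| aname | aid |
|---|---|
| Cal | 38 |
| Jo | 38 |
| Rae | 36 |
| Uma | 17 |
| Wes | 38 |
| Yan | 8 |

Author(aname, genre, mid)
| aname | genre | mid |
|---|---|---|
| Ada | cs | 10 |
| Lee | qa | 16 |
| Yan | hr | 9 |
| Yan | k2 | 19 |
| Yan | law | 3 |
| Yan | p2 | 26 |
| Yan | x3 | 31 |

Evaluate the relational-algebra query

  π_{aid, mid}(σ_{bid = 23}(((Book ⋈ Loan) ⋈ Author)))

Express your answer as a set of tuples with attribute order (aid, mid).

{(8, 19), (8, 26), (8, 3), (8, 31), (8, 9)}

Natural join on aid: {(8, 13, Alpha, Yan), (8, 23, Nova, Yan), (8, 27, Lyra, Yan), (8, 7, Vega, Yan)}
Natural join on aname: {(8, 13, Alpha, Yan, hr, 9), (8, 13, Alpha, Yan, k2, 19), (8, 13, Alpha, Yan, law, 3), (8, 13, Alpha, Yan, p2, 26), (8, 13, Alpha, Yan, x3, 31), (8, 23, Nova, Yan, hr, 9), (8, 23, Nova, Yan, k2, 19), (8, 23, Nova, Yan, law, 3), (8, 23, Nova, Yan, p2, 26), (8, 23, Nova, Yan, x3, 31), (8, 27, Lyra, Yan, hr, 9), (8, 27, Lyra, Yan, k2, 19), (8, 27, Lyra, Yan, law, 3), (8, 27, Lyra, Yan, p2, 26), (8, 27, Lyra, Yan, x3, 31), (8, 7, Vega, Yan, hr, 9), (8, 7, Vega, Yan, k2, 19), (8, 7, Vega, Yan, law, 3), (8, 7, Vega, Yan, p2, 26), (8, 7, Vega, Yan, x3, 31)}
Filtering on bid = 23 leaves {(8, 23, Nova, Yan, hr, 9), (8, 23, Nova, Yan, k2, 19), (8, 23, Nova, Yan, law, 3), (8, 23, Nova, Yan, p2, 26), (8, 23, Nova, Yan, x3, 31)}.
Projecting to aid, mid: {(8, 19), (8, 26), (8, 3), (8, 31), (8, 9)}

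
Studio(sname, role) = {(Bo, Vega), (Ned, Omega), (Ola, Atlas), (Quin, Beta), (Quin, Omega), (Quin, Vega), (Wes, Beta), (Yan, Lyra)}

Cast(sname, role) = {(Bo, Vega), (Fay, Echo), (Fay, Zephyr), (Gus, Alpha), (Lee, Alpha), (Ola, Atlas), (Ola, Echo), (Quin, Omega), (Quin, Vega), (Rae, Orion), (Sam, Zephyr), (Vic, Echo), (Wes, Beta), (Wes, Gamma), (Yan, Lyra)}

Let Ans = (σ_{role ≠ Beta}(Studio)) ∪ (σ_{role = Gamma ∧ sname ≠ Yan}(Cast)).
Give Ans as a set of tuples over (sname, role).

Selection role ≠ Beta: {(Bo, Vega), (Ned, Omega), (Ola, Atlas), (Quin, Omega), (Quin, Vega), (Yan, Lyra)}
Selection role = Gamma ∧ sname ≠ Yan: {(Wes, Gamma)}
Set union of the two operands is {(Bo, Vega), (Ned, Omega), (Ola, Atlas), (Quin, Omega), (Quin, Vega), (Wes, Gamma), (Yan, Lyra)}.

{(Bo, Vega), (Ned, Omega), (Ola, Atlas), (Quin, Omega), (Quin, Vega), (Wes, Gamma), (Yan, Lyra)}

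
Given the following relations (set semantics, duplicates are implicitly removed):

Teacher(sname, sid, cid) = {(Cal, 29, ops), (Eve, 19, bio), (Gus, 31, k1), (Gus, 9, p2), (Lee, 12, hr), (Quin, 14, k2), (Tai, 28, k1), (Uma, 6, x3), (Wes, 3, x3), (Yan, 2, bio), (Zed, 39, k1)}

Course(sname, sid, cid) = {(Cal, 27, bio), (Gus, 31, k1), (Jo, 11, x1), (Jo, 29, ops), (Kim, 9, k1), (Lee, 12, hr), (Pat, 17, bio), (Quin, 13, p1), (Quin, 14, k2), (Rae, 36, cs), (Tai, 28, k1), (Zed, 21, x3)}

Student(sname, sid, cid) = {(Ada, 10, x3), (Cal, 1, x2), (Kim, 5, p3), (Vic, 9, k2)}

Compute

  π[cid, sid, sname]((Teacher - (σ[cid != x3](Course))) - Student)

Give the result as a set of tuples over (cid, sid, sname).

σ[cid != x3]: keep tuples satisfying cid != x3 → {(Cal, 27, bio), (Gus, 31, k1), (Jo, 11, x1), (Jo, 29, ops), (Kim, 9, k1), (Lee, 12, hr), (Pat, 17, bio), (Quin, 13, p1), (Quin, 14, k2), (Rae, 36, cs), (Tai, 28, k1)}
Taking the difference: {(Cal, 29, ops), (Eve, 19, bio), (Gus, 9, p2), (Uma, 6, x3), (Wes, 3, x3), (Yan, 2, bio), (Zed, 39, k1)}
Taking the difference: {(Cal, 29, ops), (Eve, 19, bio), (Gus, 9, p2), (Uma, 6, x3), (Wes, 3, x3), (Yan, 2, bio), (Zed, 39, k1)}
Projecting to cid, sid, sname: {(bio, 19, Eve), (bio, 2, Yan), (k1, 39, Zed), (ops, 29, Cal), (p2, 9, Gus), (x3, 3, Wes), (x3, 6, Uma)}

{(bio, 19, Eve), (bio, 2, Yan), (k1, 39, Zed), (ops, 29, Cal), (p2, 9, Gus), (x3, 3, Wes), (x3, 6, Uma)}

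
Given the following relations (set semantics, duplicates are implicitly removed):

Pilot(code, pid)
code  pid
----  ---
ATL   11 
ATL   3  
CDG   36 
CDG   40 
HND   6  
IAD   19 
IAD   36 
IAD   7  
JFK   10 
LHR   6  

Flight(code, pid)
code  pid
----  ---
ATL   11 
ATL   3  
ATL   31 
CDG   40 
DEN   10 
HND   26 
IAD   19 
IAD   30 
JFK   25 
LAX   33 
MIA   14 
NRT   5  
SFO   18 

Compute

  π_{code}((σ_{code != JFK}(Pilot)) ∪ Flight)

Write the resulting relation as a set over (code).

{ATL, CDG, DEN, HND, IAD, JFK, LAX, LHR, MIA, NRT, SFO}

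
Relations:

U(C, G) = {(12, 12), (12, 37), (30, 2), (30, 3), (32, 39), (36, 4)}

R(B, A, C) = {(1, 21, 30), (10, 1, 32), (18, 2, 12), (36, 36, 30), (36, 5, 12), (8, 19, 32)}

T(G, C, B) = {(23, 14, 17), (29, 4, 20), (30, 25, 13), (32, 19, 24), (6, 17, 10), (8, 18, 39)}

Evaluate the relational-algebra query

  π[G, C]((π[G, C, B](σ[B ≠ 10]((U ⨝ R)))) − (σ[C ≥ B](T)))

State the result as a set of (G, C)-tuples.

Natural join on C: {(12, 12, 18, 2), (12, 12, 36, 5), (12, 37, 18, 2), (12, 37, 36, 5), (30, 2, 1, 21), (30, 2, 36, 36), (30, 3, 1, 21), (30, 3, 36, 36), (32, 39, 10, 1), (32, 39, 8, 19)}
Apply σ_{B ≠ 10}; surviving tuples: {(12, 12, 18, 2), (12, 12, 36, 5), (12, 37, 18, 2), (12, 37, 36, 5), (30, 2, 1, 21), (30, 2, 36, 36), (30, 3, 1, 21), (30, 3, 36, 36), (32, 39, 8, 19)}
π_{G, C, B} gives {(12, 12, 18), (12, 12, 36), (2, 30, 1), (2, 30, 36), (3, 30, 1), (3, 30, 36), (37, 12, 18), (37, 12, 36), (39, 32, 8)}.
Apply σ_{C ≥ B}; surviving tuples: {(30, 25, 13), (6, 17, 10)}
Difference: {(12, 12, 18), (12, 12, 36), (2, 30, 1), (2, 30, 36), (3, 30, 1), (3, 30, 36), (37, 12, 18), (37, 12, 36), (39, 32, 8)} with {(30, 25, 13), (6, 17, 10)} → {(12, 12, 18), (12, 12, 36), (2, 30, 1), (2, 30, 36), (3, 30, 1), (3, 30, 36), (37, 12, 18), (37, 12, 36), (39, 32, 8)}
π_{G, C} gives {(12, 12), (2, 30), (3, 30), (37, 12), (39, 32)} (4 duplicate(s) eliminated).

{(12, 12), (2, 30), (3, 30), (37, 12), (39, 32)}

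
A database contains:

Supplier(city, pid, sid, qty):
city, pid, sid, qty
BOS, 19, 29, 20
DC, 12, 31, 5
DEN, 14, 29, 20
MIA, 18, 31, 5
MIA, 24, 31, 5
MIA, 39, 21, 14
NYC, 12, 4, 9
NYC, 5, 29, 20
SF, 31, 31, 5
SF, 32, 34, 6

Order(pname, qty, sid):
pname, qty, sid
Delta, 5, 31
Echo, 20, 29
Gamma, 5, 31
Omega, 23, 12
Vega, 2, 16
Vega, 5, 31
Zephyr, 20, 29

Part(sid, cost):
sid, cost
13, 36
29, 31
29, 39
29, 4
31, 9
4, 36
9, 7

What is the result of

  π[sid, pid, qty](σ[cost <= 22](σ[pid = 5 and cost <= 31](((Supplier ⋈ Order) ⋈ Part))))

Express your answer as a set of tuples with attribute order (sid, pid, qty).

Supplier ⋈ Order (natural join on sid, qty): {(BOS, 19, 29, 20, Echo), (BOS, 19, 29, 20, Zephyr), (DC, 12, 31, 5, Delta), (DC, 12, 31, 5, Gamma), (DC, 12, 31, 5, Vega), (DEN, 14, 29, 20, Echo), (DEN, 14, 29, 20, Zephyr), (MIA, 18, 31, 5, Delta), (MIA, 18, 31, 5, Gamma), (MIA, 18, 31, 5, Vega), (MIA, 24, 31, 5, Delta), (MIA, 24, 31, 5, Gamma), (MIA, 24, 31, 5, Vega), (NYC, 5, 29, 20, Echo), (NYC, 5, 29, 20, Zephyr), (SF, 31, 31, 5, Delta), (SF, 31, 31, 5, Gamma), (SF, 31, 31, 5, Vega)}
(Supplier ⋈ Order) ⋈ Part (natural join on sid): {(BOS, 19, 29, 20, Echo, 31), (BOS, 19, 29, 20, Echo, 39), (BOS, 19, 29, 20, Echo, 4), (BOS, 19, 29, 20, Zephyr, 31), (BOS, 19, 29, 20, Zephyr, 39), (BOS, 19, 29, 20, Zephyr, 4), (DC, 12, 31, 5, Delta, 9), (DC, 12, 31, 5, Gamma, 9), (DC, 12, 31, 5, Vega, 9), (DEN, 14, 29, 20, Echo, 31), (DEN, 14, 29, 20, Echo, 39), (DEN, 14, 29, 20, Echo, 4), (DEN, 14, 29, 20, Zephyr, 31), (DEN, 14, 29, 20, Zephyr, 39), (DEN, 14, 29, 20, Zephyr, 4), (MIA, 18, 31, 5, Delta, 9), (MIA, 18, 31, 5, Gamma, 9), (MIA, 18, 31, 5, Vega, 9), (MIA, 24, 31, 5, Delta, 9), (MIA, 24, 31, 5, Gamma, 9), (MIA, 24, 31, 5, Vega, 9), (NYC, 5, 29, 20, Echo, 31), (NYC, 5, 29, 20, Echo, 39), (NYC, 5, 29, 20, Echo, 4), (NYC, 5, 29, 20, Zephyr, 31), (NYC, 5, 29, 20, Zephyr, 39), (NYC, 5, 29, 20, Zephyr, 4), (SF, 31, 31, 5, Delta, 9), (SF, 31, 31, 5, Gamma, 9), (SF, 31, 31, 5, Vega, 9)}
Apply σ_{pid = 5 and cost <= 31}; surviving tuples: {(NYC, 5, 29, 20, Echo, 31), (NYC, 5, 29, 20, Echo, 4), (NYC, 5, 29, 20, Zephyr, 31), (NYC, 5, 29, 20, Zephyr, 4)}
Apply σ_{cost <= 22}; surviving tuples: {(NYC, 5, 29, 20, Echo, 4), (NYC, 5, 29, 20, Zephyr, 4)}
Keep only column(s) sid, pid, qty (1 duplicate(s) eliminated): {(29, 5, 20)}

{(29, 5, 20)}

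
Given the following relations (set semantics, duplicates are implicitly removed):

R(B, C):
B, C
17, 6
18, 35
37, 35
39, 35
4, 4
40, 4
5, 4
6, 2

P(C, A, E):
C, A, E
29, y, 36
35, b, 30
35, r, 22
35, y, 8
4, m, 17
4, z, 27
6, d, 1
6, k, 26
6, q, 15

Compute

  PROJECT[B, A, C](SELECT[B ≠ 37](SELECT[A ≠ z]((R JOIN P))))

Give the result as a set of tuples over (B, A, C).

{(17, d, 6), (17, k, 6), (17, q, 6), (18, b, 35), (18, r, 35), (18, y, 35), (39, b, 35), (39, r, 35), (39, y, 35), (4, m, 4), (40, m, 4), (5, m, 4)}

Joining R and P on C yields {(17, 6, d, 1), (17, 6, k, 26), (17, 6, q, 15), (18, 35, b, 30), (18, 35, r, 22), (18, 35, y, 8), (37, 35, b, 30), (37, 35, r, 22), (37, 35, y, 8), (39, 35, b, 30), (39, 35, r, 22), (39, 35, y, 8), (4, 4, m, 17), (4, 4, z, 27), (40, 4, m, 17), (40, 4, z, 27), (5, 4, m, 17), (5, 4, z, 27)}.
Selection A ≠ z: {(17, 6, d, 1), (17, 6, k, 26), (17, 6, q, 15), (18, 35, b, 30), (18, 35, r, 22), (18, 35, y, 8), (37, 35, b, 30), (37, 35, r, 22), (37, 35, y, 8), (39, 35, b, 30), (39, 35, r, 22), (39, 35, y, 8), (4, 4, m, 17), (40, 4, m, 17), (5, 4, m, 17)}
Selection B ≠ 37: {(17, 6, d, 1), (17, 6, k, 26), (17, 6, q, 15), (18, 35, b, 30), (18, 35, r, 22), (18, 35, y, 8), (39, 35, b, 30), (39, 35, r, 22), (39, 35, y, 8), (4, 4, m, 17), (40, 4, m, 17), (5, 4, m, 17)}
π_{B, A, C} gives {(17, d, 6), (17, k, 6), (17, q, 6), (18, b, 35), (18, r, 35), (18, y, 35), (39, b, 35), (39, r, 35), (39, y, 35), (4, m, 4), (40, m, 4), (5, m, 4)}.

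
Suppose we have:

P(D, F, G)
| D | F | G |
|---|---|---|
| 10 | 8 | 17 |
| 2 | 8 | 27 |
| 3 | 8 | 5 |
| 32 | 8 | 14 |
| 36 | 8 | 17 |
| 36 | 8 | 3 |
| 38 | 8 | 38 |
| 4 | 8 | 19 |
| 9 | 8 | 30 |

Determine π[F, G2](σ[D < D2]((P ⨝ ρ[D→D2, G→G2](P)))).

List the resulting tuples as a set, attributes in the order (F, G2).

ρ[D→D2, G→G2]: schema becomes (D2, F, G2); tuples unchanged.
Joining P and ρ[D→D2, G→G2](P) on F yields {(10, 8, 17, 10, 17), (10, 8, 17, 2, 27), (10, 8, 17, 3, 5), (10, 8, 17, 32, 14), (10, 8, 17, 36, 17), (10, 8, 17, 36, 3), (10, 8, 17, 38, 38), (10, 8, 17, 4, 19), (10, 8, 17, 9, 30), (2, 8, 27, 10, 17), (2, 8, 27, 2, 27), (2, 8, 27, 3, 5), (2, 8, 27, 32, 14), (2, 8, 27, 36, 17), (2, 8, 27, 36, 3), (2, 8, 27, 38, 38), (2, 8, 27, 4, 19), (2, 8, 27, 9, 30), (3, 8, 5, 10, 17), (3, 8, 5, 2, 27), (3, 8, 5, 3, 5), (3, 8, 5, 32, 14), (3, 8, 5, 36, 17), (3, 8, 5, 36, 3), (3, 8, 5, 38, 38), (3, 8, 5, 4, 19), (3, 8, 5, 9, 30), (32, 8, 14, 10, 17), (32, 8, 14, 2, 27), (32, 8, 14, 3, 5), (32, 8, 14, 32, 14), (32, 8, 14, 36, 17), (32, 8, 14, 36, 3), (32, 8, 14, 38, 38), (32, 8, 14, 4, 19), (32, 8, 14, 9, 30), (36, 8, 17, 10, 17), (36, 8, 17, 2, 27), (36, 8, 17, 3, 5), (36, 8, 17, 32, 14), (36, 8, 17, 36, 17), (36, 8, 17, 36, 3), (36, 8, 17, 38, 38), (36, 8, 17, 4, 19), (36, 8, 17, 9, 30), (36, 8, 3, 10, 17), (36, 8, 3, 2, 27), (36, 8, 3, 3, 5), (36, 8, 3, 32, 14), (36, 8, 3, 36, 17), (36, 8, 3, 36, 3), (36, 8, 3, 38, 38), (36, 8, 3, 4, 19), (36, 8, 3, 9, 30), (38, 8, 38, 10, 17), (38, 8, 38, 2, 27), (38, 8, 38, 3, 5), (38, 8, 38, 32, 14), (38, 8, 38, 36, 17), (38, 8, 38, 36, 3), (38, 8, 38, 38, 38), (38, 8, 38, 4, 19), (38, 8, 38, 9, 30), (4, 8, 19, 10, 17), (4, 8, 19, 2, 27), (4, 8, 19, 3, 5), (4, 8, 19, 32, 14), (4, 8, 19, 36, 17), (4, 8, 19, 36, 3), (4, 8, 19, 38, 38), (4, 8, 19, 4, 19), (4, 8, 19, 9, 30), (9, 8, 30, 10, 17), (9, 8, 30, 2, 27), (9, 8, 30, 3, 5), (9, 8, 30, 32, 14), (9, 8, 30, 36, 17), (9, 8, 30, 36, 3), (9, 8, 30, 38, 38), (9, 8, 30, 4, 19), (9, 8, 30, 9, 30)}.
Filtering on D < D2 leaves {(10, 8, 17, 32, 14), (10, 8, 17, 36, 17), (10, 8, 17, 36, 3), (10, 8, 17, 38, 38), (2, 8, 27, 10, 17), (2, 8, 27, 3, 5), (2, 8, 27, 32, 14), (2, 8, 27, 36, 17), (2, 8, 27, 36, 3), (2, 8, 27, 38, 38), (2, 8, 27, 4, 19), (2, 8, 27, 9, 30), (3, 8, 5, 10, 17), (3, 8, 5, 32, 14), (3, 8, 5, 36, 17), (3, 8, 5, 36, 3), (3, 8, 5, 38, 38), (3, 8, 5, 4, 19), (3, 8, 5, 9, 30), (32, 8, 14, 36, 17), (32, 8, 14, 36, 3), (32, 8, 14, 38, 38), (36, 8, 17, 38, 38), (36, 8, 3, 38, 38), (4, 8, 19, 10, 17), (4, 8, 19, 32, 14), (4, 8, 19, 36, 17), (4, 8, 19, 36, 3), (4, 8, 19, 38, 38), (4, 8, 19, 9, 30), (9, 8, 30, 10, 17), (9, 8, 30, 32, 14), (9, 8, 30, 36, 17), (9, 8, 30, 36, 3), (9, 8, 30, 38, 38)}.
Keep only column(s) F, G2 (28 duplicate(s) eliminated): {(8, 14), (8, 17), (8, 19), (8, 3), (8, 30), (8, 38), (8, 5)}

{(8, 14), (8, 17), (8, 19), (8, 3), (8, 30), (8, 38), (8, 5)}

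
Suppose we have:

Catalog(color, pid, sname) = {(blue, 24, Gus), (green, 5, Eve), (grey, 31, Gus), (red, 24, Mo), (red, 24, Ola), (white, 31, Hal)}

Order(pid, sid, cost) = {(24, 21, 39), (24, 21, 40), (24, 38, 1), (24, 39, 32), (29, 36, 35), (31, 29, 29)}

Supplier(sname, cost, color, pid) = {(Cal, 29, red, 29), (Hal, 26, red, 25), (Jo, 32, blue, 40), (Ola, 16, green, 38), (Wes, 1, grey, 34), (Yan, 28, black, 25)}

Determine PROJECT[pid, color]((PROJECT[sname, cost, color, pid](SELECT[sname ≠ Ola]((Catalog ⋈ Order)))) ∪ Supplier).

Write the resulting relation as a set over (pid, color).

Natural join on pid: {(blue, 24, Gus, 21, 39), (blue, 24, Gus, 21, 40), (blue, 24, Gus, 38, 1), (blue, 24, Gus, 39, 32), (grey, 31, Gus, 29, 29), (red, 24, Mo, 21, 39), (red, 24, Mo, 21, 40), (red, 24, Mo, 38, 1), (red, 24, Mo, 39, 32), (red, 24, Ola, 21, 39), (red, 24, Ola, 21, 40), (red, 24, Ola, 38, 1), (red, 24, Ola, 39, 32), (white, 31, Hal, 29, 29)}
σ[sname ≠ Ola]: keep tuples satisfying sname ≠ Ola → {(blue, 24, Gus, 21, 39), (blue, 24, Gus, 21, 40), (blue, 24, Gus, 38, 1), (blue, 24, Gus, 39, 32), (grey, 31, Gus, 29, 29), (red, 24, Mo, 21, 39), (red, 24, Mo, 21, 40), (red, 24, Mo, 38, 1), (red, 24, Mo, 39, 32), (white, 31, Hal, 29, 29)}
Projecting to sname, cost, color, pid: {(Gus, 1, blue, 24), (Gus, 29, grey, 31), (Gus, 32, blue, 24), (Gus, 39, blue, 24), (Gus, 40, blue, 24), (Hal, 29, white, 31), (Mo, 1, red, 24), (Mo, 32, red, 24), (Mo, 39, red, 24), (Mo, 40, red, 24)}
Taking the union: {(Cal, 29, red, 29), (Gus, 1, blue, 24), (Gus, 29, grey, 31), (Gus, 32, blue, 24), (Gus, 39, blue, 24), (Gus, 40, blue, 24), (Hal, 26, red, 25), (Hal, 29, white, 31), (Jo, 32, blue, 40), (Mo, 1, red, 24), (Mo, 32, red, 24), (Mo, 39, red, 24), (Mo, 40, red, 24), (Ola, 16, green, 38), (Wes, 1, grey, 34), (Yan, 28, black, 25)}
Projecting to pid, color (6 duplicate(s) eliminated): {(24, blue), (24, red), (25, black), (25, red), (29, red), (31, grey), (31, white), (34, grey), (38, green), (40, blue)}

{(24, blue), (24, red), (25, black), (25, red), (29, red), (31, grey), (31, white), (34, grey), (38, green), (40, blue)}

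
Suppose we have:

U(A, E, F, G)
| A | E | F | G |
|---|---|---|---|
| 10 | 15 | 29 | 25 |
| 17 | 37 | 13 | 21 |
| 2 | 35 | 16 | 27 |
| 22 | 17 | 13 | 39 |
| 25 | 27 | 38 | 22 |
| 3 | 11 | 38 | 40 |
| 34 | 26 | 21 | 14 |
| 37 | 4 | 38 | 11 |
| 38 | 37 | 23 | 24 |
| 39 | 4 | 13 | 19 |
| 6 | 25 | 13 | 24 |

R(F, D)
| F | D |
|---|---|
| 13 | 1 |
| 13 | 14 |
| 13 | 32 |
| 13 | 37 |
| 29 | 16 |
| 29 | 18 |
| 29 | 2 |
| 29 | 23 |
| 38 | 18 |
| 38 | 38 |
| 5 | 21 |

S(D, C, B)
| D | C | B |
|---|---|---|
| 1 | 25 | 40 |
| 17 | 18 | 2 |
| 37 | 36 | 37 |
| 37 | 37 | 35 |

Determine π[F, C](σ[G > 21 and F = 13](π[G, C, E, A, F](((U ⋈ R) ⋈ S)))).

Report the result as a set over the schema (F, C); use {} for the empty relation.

Natural join on F: {(10, 15, 29, 25, 16), (10, 15, 29, 25, 18), (10, 15, 29, 25, 2), (10, 15, 29, 25, 23), (17, 37, 13, 21, 1), (17, 37, 13, 21, 14), (17, 37, 13, 21, 32), (17, 37, 13, 21, 37), (22, 17, 13, 39, 1), (22, 17, 13, 39, 14), (22, 17, 13, 39, 32), (22, 17, 13, 39, 37), (25, 27, 38, 22, 18), (25, 27, 38, 22, 38), (3, 11, 38, 40, 18), (3, 11, 38, 40, 38), (37, 4, 38, 11, 18), (37, 4, 38, 11, 38), (39, 4, 13, 19, 1), (39, 4, 13, 19, 14), (39, 4, 13, 19, 32), (39, 4, 13, 19, 37), (6, 25, 13, 24, 1), (6, 25, 13, 24, 14), (6, 25, 13, 24, 32), (6, 25, 13, 24, 37)}
Natural join on D: {(17, 37, 13, 21, 1, 25, 40), (17, 37, 13, 21, 37, 36, 37), (17, 37, 13, 21, 37, 37, 35), (22, 17, 13, 39, 1, 25, 40), (22, 17, 13, 39, 37, 36, 37), (22, 17, 13, 39, 37, 37, 35), (39, 4, 13, 19, 1, 25, 40), (39, 4, 13, 19, 37, 36, 37), (39, 4, 13, 19, 37, 37, 35), (6, 25, 13, 24, 1, 25, 40), (6, 25, 13, 24, 37, 36, 37), (6, 25, 13, 24, 37, 37, 35)}
π[G, C, E, A, F]: project onto (G, C, E, A, F) → {(19, 25, 4, 39, 13), (19, 36, 4, 39, 13), (19, 37, 4, 39, 13), (21, 25, 37, 17, 13), (21, 36, 37, 17, 13), (21, 37, 37, 17, 13), (24, 25, 25, 6, 13), (24, 36, 25, 6, 13), (24, 37, 25, 6, 13), (39, 25, 17, 22, 13), (39, 36, 17, 22, 13), (39, 37, 17, 22, 13)}
Apply σ_{G > 21 and F = 13}; surviving tuples: {(24, 25, 25, 6, 13), (24, 36, 25, 6, 13), (24, 37, 25, 6, 13), (39, 25, 17, 22, 13), (39, 36, 17, 22, 13), (39, 37, 17, 22, 13)}
π[F, C]: project onto (F, C) (3 duplicate(s) eliminated) → {(13, 25), (13, 36), (13, 37)}

{(13, 25), (13, 36), (13, 37)}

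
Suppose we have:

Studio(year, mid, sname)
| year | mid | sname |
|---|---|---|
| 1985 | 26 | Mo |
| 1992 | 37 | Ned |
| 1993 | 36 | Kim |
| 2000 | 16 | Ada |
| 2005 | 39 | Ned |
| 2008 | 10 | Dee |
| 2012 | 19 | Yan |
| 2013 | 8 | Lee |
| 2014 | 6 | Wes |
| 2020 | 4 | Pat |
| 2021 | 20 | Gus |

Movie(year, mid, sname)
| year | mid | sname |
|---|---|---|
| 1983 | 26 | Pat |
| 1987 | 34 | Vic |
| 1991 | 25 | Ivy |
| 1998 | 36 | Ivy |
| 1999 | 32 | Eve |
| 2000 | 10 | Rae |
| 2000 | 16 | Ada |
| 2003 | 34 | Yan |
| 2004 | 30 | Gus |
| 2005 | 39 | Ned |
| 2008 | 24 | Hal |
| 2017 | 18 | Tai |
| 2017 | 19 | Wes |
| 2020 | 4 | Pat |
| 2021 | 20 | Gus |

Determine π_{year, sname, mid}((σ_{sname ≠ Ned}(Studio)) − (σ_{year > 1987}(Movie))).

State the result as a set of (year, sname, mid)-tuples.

Apply σ_{sname ≠ Ned}; surviving tuples: {(1985, 26, Mo), (1993, 36, Kim), (2000, 16, Ada), (2008, 10, Dee), (2012, 19, Yan), (2013, 8, Lee), (2014, 6, Wes), (2020, 4, Pat), (2021, 20, Gus)}
Apply σ_{year > 1987}; surviving tuples: {(1991, 25, Ivy), (1998, 36, Ivy), (1999, 32, Eve), (2000, 10, Rae), (2000, 16, Ada), (2003, 34, Yan), (2004, 30, Gus), (2005, 39, Ned), (2008, 24, Hal), (2017, 18, Tai), (2017, 19, Wes), (2020, 4, Pat), (2021, 20, Gus)}
Difference: {(1985, 26, Mo), (1993, 36, Kim), (2000, 16, Ada), (2008, 10, Dee), (2012, 19, Yan), (2013, 8, Lee), (2014, 6, Wes), (2020, 4, Pat), (2021, 20, Gus)} with {(1991, 25, Ivy), (1998, 36, Ivy), (1999, 32, Eve), (2000, 10, Rae), (2000, 16, Ada), (2003, 34, Yan), (2004, 30, Gus), (2005, 39, Ned), (2008, 24, Hal), (2017, 18, Tai), (2017, 19, Wes), (2020, 4, Pat), (2021, 20, Gus)} → {(1985, 26, Mo), (1993, 36, Kim), (2008, 10, Dee), (2012, 19, Yan), (2013, 8, Lee), (2014, 6, Wes)}
π[year, sname, mid]: project onto (year, sname, mid) → {(1985, Mo, 26), (1993, Kim, 36), (2008, Dee, 10), (2012, Yan, 19), (2013, Lee, 8), (2014, Wes, 6)}

{(1985, Mo, 26), (1993, Kim, 36), (2008, Dee, 10), (2012, Yan, 19), (2013, Lee, 8), (2014, Wes, 6)}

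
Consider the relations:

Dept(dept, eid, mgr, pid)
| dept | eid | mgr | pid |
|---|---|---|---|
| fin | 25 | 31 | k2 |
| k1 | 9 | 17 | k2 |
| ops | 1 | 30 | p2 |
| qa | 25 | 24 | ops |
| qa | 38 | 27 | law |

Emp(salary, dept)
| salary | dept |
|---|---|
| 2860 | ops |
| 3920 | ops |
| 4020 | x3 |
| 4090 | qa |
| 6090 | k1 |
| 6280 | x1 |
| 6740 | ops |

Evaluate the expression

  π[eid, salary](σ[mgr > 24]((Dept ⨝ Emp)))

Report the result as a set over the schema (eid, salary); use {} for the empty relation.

Dept ⋈ Emp (natural join on dept): {(k1, 9, 17, k2, 6090), (ops, 1, 30, p2, 2860), (ops, 1, 30, p2, 3920), (ops, 1, 30, p2, 6740), (qa, 25, 24, ops, 4090), (qa, 38, 27, law, 4090)}
σ[mgr > 24]: keep tuples satisfying mgr > 24 → {(ops, 1, 30, p2, 2860), (ops, 1, 30, p2, 3920), (ops, 1, 30, p2, 6740), (qa, 38, 27, law, 4090)}
Keep only column(s) eid, salary: {(1, 2860), (1, 3920), (1, 6740), (38, 4090)}

{(1, 2860), (1, 3920), (1, 6740), (38, 4090)}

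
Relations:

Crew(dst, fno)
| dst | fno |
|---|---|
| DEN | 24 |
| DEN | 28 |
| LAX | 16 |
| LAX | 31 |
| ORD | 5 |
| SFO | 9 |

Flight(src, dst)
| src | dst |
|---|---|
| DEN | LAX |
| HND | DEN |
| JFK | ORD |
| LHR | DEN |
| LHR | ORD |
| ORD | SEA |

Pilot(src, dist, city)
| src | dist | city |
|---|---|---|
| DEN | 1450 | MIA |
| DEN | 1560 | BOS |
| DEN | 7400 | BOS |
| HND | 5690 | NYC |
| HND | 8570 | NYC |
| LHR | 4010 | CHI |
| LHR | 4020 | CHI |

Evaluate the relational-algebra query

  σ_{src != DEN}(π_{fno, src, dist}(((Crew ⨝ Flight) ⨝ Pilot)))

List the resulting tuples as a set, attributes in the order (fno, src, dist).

{(24, HND, 5690), (24, HND, 8570), (24, LHR, 4010), (24, LHR, 4020), (28, HND, 5690), (28, HND, 8570), (28, LHR, 4010), (28, LHR, 4020), (5, LHR, 4010), (5, LHR, 4020)}

Crew ⋈ Flight (natural join on dst): {(DEN, 24, HND), (DEN, 24, LHR), (DEN, 28, HND), (DEN, 28, LHR), (LAX, 16, DEN), (LAX, 31, DEN), (ORD, 5, JFK), (ORD, 5, LHR)}
(Crew ⨝ Flight) ⋈ Pilot (natural join on src): {(DEN, 24, HND, 5690, NYC), (DEN, 24, HND, 8570, NYC), (DEN, 24, LHR, 4010, CHI), (DEN, 24, LHR, 4020, CHI), (DEN, 28, HND, 5690, NYC), (DEN, 28, HND, 8570, NYC), (DEN, 28, LHR, 4010, CHI), (DEN, 28, LHR, 4020, CHI), (LAX, 16, DEN, 1450, MIA), (LAX, 16, DEN, 1560, BOS), (LAX, 16, DEN, 7400, BOS), (LAX, 31, DEN, 1450, MIA), (LAX, 31, DEN, 1560, BOS), (LAX, 31, DEN, 7400, BOS), (ORD, 5, LHR, 4010, CHI), (ORD, 5, LHR, 4020, CHI)}
Projecting to fno, src, dist: {(16, DEN, 1450), (16, DEN, 1560), (16, DEN, 7400), (24, HND, 5690), (24, HND, 8570), (24, LHR, 4010), (24, LHR, 4020), (28, HND, 5690), (28, HND, 8570), (28, LHR, 4010), (28, LHR, 4020), (31, DEN, 1450), (31, DEN, 1560), (31, DEN, 7400), (5, LHR, 4010), (5, LHR, 4020)}
Filtering on src != DEN leaves {(24, HND, 5690), (24, HND, 8570), (24, LHR, 4010), (24, LHR, 4020), (28, HND, 5690), (28, HND, 8570), (28, LHR, 4010), (28, LHR, 4020), (5, LHR, 4010), (5, LHR, 4020)}.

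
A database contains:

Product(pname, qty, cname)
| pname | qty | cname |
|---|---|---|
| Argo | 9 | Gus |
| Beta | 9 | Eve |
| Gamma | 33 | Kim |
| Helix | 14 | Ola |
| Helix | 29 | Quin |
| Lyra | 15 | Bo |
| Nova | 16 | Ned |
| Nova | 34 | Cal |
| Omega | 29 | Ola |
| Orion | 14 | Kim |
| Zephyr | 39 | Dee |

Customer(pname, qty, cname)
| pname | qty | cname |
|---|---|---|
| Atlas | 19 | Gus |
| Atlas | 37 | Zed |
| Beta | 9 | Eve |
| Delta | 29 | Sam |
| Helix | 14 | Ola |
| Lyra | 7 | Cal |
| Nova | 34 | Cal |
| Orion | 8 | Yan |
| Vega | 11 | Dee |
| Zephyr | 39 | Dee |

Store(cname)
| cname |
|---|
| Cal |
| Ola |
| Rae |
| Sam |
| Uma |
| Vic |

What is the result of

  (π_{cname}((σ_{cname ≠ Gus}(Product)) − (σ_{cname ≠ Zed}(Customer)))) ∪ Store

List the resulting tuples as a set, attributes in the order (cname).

Apply σ_{cname ≠ Gus}; surviving tuples: {(Beta, 9, Eve), (Gamma, 33, Kim), (Helix, 14, Ola), (Helix, 29, Quin), (Lyra, 15, Bo), (Nova, 16, Ned), (Nova, 34, Cal), (Omega, 29, Ola), (Orion, 14, Kim), (Zephyr, 39, Dee)}
Apply σ_{cname ≠ Zed}; surviving tuples: {(Atlas, 19, Gus), (Beta, 9, Eve), (Delta, 29, Sam), (Helix, 14, Ola), (Lyra, 7, Cal), (Nova, 34, Cal), (Orion, 8, Yan), (Vega, 11, Dee), (Zephyr, 39, Dee)}
Difference: {(Beta, 9, Eve), (Gamma, 33, Kim), (Helix, 14, Ola), (Helix, 29, Quin), (Lyra, 15, Bo), (Nova, 16, Ned), (Nova, 34, Cal), (Omega, 29, Ola), (Orion, 14, Kim), (Zephyr, 39, Dee)} with {(Atlas, 19, Gus), (Beta, 9, Eve), (Delta, 29, Sam), (Helix, 14, Ola), (Lyra, 7, Cal), (Nova, 34, Cal), (Orion, 8, Yan), (Vega, 11, Dee), (Zephyr, 39, Dee)} → {(Gamma, 33, Kim), (Helix, 29, Quin), (Lyra, 15, Bo), (Nova, 16, Ned), (Omega, 29, Ola), (Orion, 14, Kim)}
π[cname]: project onto (cname) (1 duplicate(s) eliminated) → {Bo, Kim, Ned, Ola, Quin}
Union: {Bo, Kim, Ned, Ola, Quin} with {Cal, Ola, Rae, Sam, Uma, Vic} → {Bo, Cal, Kim, Ned, Ola, Quin, Rae, Sam, Uma, Vic}

{Bo, Cal, Kim, Ned, Ola, Quin, Rae, Sam, Uma, Vic}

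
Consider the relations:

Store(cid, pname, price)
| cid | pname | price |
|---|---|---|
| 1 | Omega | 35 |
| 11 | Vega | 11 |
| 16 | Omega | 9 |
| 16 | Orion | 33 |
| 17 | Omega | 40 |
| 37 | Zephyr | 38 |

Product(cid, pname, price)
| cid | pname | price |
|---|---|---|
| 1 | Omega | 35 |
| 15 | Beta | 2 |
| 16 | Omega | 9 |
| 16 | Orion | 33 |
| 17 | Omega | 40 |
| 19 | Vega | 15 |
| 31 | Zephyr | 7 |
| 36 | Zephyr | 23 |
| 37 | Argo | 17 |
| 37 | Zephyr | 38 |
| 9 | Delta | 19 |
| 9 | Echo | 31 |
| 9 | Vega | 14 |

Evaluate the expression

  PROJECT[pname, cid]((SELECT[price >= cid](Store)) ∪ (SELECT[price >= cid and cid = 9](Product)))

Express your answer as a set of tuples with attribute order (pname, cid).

Selection price >= cid: {(1, Omega, 35), (11, Vega, 11), (16, Orion, 33), (17, Omega, 40), (37, Zephyr, 38)}
Selection price >= cid and cid = 9: {(9, Delta, 19), (9, Echo, 31), (9, Vega, 14)}
Set union of the two operands is {(1, Omega, 35), (11, Vega, 11), (16, Orion, 33), (17, Omega, 40), (37, Zephyr, 38), (9, Delta, 19), (9, Echo, 31), (9, Vega, 14)}.
Keep only column(s) pname, cid: {(Delta, 9), (Echo, 9), (Omega, 1), (Omega, 17), (Orion, 16), (Vega, 11), (Vega, 9), (Zephyr, 37)}

{(Delta, 9), (Echo, 9), (Omega, 1), (Omega, 17), (Orion, 16), (Vega, 11), (Vega, 9), (Zephyr, 37)}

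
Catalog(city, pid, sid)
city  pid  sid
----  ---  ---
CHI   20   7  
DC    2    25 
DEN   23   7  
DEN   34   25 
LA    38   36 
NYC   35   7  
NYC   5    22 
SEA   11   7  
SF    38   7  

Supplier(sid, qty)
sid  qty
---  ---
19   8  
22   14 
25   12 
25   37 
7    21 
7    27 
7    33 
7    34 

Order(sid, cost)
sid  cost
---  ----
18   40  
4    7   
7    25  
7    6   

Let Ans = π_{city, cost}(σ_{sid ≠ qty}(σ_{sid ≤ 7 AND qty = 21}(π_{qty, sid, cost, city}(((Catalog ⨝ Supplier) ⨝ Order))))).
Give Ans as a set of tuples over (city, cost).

{(CHI, 25), (CHI, 6), (DEN, 25), (DEN, 6), (NYC, 25), (NYC, 6), (SEA, 25), (SEA, 6), (SF, 25), (SF, 6)}

Joining Catalog and Supplier on sid yields {(CHI, 20, 7, 21), (CHI, 20, 7, 27), (CHI, 20, 7, 33), (CHI, 20, 7, 34), (DC, 2, 25, 12), (DC, 2, 25, 37), (DEN, 23, 7, 21), (DEN, 23, 7, 27), (DEN, 23, 7, 33), (DEN, 23, 7, 34), (DEN, 34, 25, 12), (DEN, 34, 25, 37), (NYC, 35, 7, 21), (NYC, 35, 7, 27), (NYC, 35, 7, 33), (NYC, 35, 7, 34), (NYC, 5, 22, 14), (SEA, 11, 7, 21), (SEA, 11, 7, 27), (SEA, 11, 7, 33), (SEA, 11, 7, 34), (SF, 38, 7, 21), (SF, 38, 7, 27), (SF, 38, 7, 33), (SF, 38, 7, 34)}.
Joining (Catalog ⨝ Supplier) and Order on sid yields {(CHI, 20, 7, 21, 25), (CHI, 20, 7, 21, 6), (CHI, 20, 7, 27, 25), (CHI, 20, 7, 27, 6), (CHI, 20, 7, 33, 25), (CHI, 20, 7, 33, 6), (CHI, 20, 7, 34, 25), (CHI, 20, 7, 34, 6), (DEN, 23, 7, 21, 25), (DEN, 23, 7, 21, 6), (DEN, 23, 7, 27, 25), (DEN, 23, 7, 27, 6), (DEN, 23, 7, 33, 25), (DEN, 23, 7, 33, 6), (DEN, 23, 7, 34, 25), (DEN, 23, 7, 34, 6), (NYC, 35, 7, 21, 25), (NYC, 35, 7, 21, 6), (NYC, 35, 7, 27, 25), (NYC, 35, 7, 27, 6), (NYC, 35, 7, 33, 25), (NYC, 35, 7, 33, 6), (NYC, 35, 7, 34, 25), (NYC, 35, 7, 34, 6), (SEA, 11, 7, 21, 25), (SEA, 11, 7, 21, 6), (SEA, 11, 7, 27, 25), (SEA, 11, 7, 27, 6), (SEA, 11, 7, 33, 25), (SEA, 11, 7, 33, 6), (SEA, 11, 7, 34, 25), (SEA, 11, 7, 34, 6), (SF, 38, 7, 21, 25), (SF, 38, 7, 21, 6), (SF, 38, 7, 27, 25), (SF, 38, 7, 27, 6), (SF, 38, 7, 33, 25), (SF, 38, 7, 33, 6), (SF, 38, 7, 34, 25), (SF, 38, 7, 34, 6)}.
π[qty, sid, cost, city]: project onto (qty, sid, cost, city) → {(21, 7, 25, CHI), (21, 7, 25, DEN), (21, 7, 25, NYC), (21, 7, 25, SEA), (21, 7, 25, SF), (21, 7, 6, CHI), (21, 7, 6, DEN), (21, 7, 6, NYC), (21, 7, 6, SEA), (21, 7, 6, SF), (27, 7, 25, CHI), (27, 7, 25, DEN), (27, 7, 25, NYC), (27, 7, 25, SEA), (27, 7, 25, SF), (27, 7, 6, CHI), (27, 7, 6, DEN), (27, 7, 6, NYC), (27, 7, 6, SEA), (27, 7, 6, SF), (33, 7, 25, CHI), (33, 7, 25, DEN), (33, 7, 25, NYC), (33, 7, 25, SEA), (33, 7, 25, SF), (33, 7, 6, CHI), (33, 7, 6, DEN), (33, 7, 6, NYC), (33, 7, 6, SEA), (33, 7, 6, SF), (34, 7, 25, CHI), (34, 7, 25, DEN), (34, 7, 25, NYC), (34, 7, 25, SEA), (34, 7, 25, SF), (34, 7, 6, CHI), (34, 7, 6, DEN), (34, 7, 6, NYC), (34, 7, 6, SEA), (34, 7, 6, SF)}
Selection sid ≤ 7 AND qty = 21: {(21, 7, 25, CHI), (21, 7, 25, DEN), (21, 7, 25, NYC), (21, 7, 25, SEA), (21, 7, 25, SF), (21, 7, 6, CHI), (21, 7, 6, DEN), (21, 7, 6, NYC), (21, 7, 6, SEA), (21, 7, 6, SF)}
Selection sid ≠ qty: {(21, 7, 25, CHI), (21, 7, 25, DEN), (21, 7, 25, NYC), (21, 7, 25, SEA), (21, 7, 25, SF), (21, 7, 6, CHI), (21, 7, 6, DEN), (21, 7, 6, NYC), (21, 7, 6, SEA), (21, 7, 6, SF)}
π[city, cost]: project onto (city, cost) → {(CHI, 25), (CHI, 6), (DEN, 25), (DEN, 6), (NYC, 25), (NYC, 6), (SEA, 25), (SEA, 6), (SF, 25), (SF, 6)}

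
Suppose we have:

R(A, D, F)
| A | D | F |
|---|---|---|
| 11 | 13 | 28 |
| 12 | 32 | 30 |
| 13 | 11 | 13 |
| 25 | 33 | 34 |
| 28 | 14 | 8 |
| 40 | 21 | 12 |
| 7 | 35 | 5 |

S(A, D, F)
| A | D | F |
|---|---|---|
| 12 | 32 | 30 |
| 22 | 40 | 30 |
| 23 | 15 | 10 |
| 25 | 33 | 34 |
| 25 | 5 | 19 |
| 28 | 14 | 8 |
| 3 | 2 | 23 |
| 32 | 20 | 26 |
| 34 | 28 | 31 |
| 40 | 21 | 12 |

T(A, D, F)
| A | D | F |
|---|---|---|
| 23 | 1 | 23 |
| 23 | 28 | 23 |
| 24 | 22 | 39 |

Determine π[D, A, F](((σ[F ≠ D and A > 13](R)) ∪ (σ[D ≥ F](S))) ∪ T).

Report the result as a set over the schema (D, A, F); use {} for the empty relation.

σ[F ≠ D and A > 13]: keep tuples satisfying F ≠ D and A > 13 → {(25, 33, 34), (28, 14, 8), (40, 21, 12)}
σ[D ≥ F]: keep tuples satisfying D ≥ F → {(12, 32, 30), (22, 40, 30), (23, 15, 10), (28, 14, 8), (40, 21, 12)}
Taking the union: {(12, 32, 30), (22, 40, 30), (23, 15, 10), (25, 33, 34), (28, 14, 8), (40, 21, 12)}
Taking the union: {(12, 32, 30), (22, 40, 30), (23, 1, 23), (23, 15, 10), (23, 28, 23), (24, 22, 39), (25, 33, 34), (28, 14, 8), (40, 21, 12)}
Projecting to D, A, F: {(1, 23, 23), (14, 28, 8), (15, 23, 10), (21, 40, 12), (22, 24, 39), (28, 23, 23), (32, 12, 30), (33, 25, 34), (40, 22, 30)}

{(1, 23, 23), (14, 28, 8), (15, 23, 10), (21, 40, 12), (22, 24, 39), (28, 23, 23), (32, 12, 30), (33, 25, 34), (40, 22, 30)}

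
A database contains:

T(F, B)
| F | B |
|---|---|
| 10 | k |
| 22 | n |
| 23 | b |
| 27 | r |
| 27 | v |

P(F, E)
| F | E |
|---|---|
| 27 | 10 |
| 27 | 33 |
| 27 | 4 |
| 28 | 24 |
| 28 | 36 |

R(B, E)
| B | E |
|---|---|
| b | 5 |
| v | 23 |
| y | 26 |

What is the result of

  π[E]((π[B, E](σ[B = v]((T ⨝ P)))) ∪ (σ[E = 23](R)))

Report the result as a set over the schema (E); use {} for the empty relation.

T ⋈ P (natural join on F): {(27, r, 10), (27, r, 33), (27, r, 4), (27, v, 10), (27, v, 33), (27, v, 4)}
Filtering on B = v leaves {(27, v, 10), (27, v, 33), (27, v, 4)}.
π_{B, E} gives {(v, 10), (v, 33), (v, 4)}.
Filtering on E = 23 leaves {(v, 23)}.
Union: {(v, 10), (v, 33), (v, 4)} with {(v, 23)} → {(v, 10), (v, 23), (v, 33), (v, 4)}
π_{E} gives {10, 23, 33, 4}.

{10, 23, 33, 4}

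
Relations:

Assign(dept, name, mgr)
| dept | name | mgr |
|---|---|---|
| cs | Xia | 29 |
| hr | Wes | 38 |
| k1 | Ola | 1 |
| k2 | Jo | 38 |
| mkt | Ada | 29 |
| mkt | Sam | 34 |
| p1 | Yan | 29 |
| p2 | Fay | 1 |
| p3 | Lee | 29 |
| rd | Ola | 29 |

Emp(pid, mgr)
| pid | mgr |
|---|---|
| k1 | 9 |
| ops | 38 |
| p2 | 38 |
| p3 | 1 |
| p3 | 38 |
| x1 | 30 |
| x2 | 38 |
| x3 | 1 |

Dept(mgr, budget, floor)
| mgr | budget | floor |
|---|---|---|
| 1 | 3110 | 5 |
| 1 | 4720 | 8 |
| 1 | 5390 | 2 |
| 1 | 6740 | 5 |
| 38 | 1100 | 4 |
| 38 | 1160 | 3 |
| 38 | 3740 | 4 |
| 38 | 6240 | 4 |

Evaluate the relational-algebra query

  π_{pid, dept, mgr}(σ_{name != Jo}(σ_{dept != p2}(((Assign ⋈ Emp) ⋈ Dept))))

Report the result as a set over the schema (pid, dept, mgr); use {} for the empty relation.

{(ops, hr, 38), (p2, hr, 38), (p3, hr, 38), (p3, k1, 1), (x2, hr, 38), (x3, k1, 1)}

Joining Assign and Emp on mgr yields {(hr, Wes, 38, ops), (hr, Wes, 38, p2), (hr, Wes, 38, p3), (hr, Wes, 38, x2), (k1, Ola, 1, p3), (k1, Ola, 1, x3), (k2, Jo, 38, ops), (k2, Jo, 38, p2), (k2, Jo, 38, p3), (k2, Jo, 38, x2), (p2, Fay, 1, p3), (p2, Fay, 1, x3)}.
Joining (Assign ⋈ Emp) and Dept on mgr yields {(hr, Wes, 38, ops, 1100, 4), (hr, Wes, 38, ops, 1160, 3), (hr, Wes, 38, ops, 3740, 4), (hr, Wes, 38, ops, 6240, 4), (hr, Wes, 38, p2, 1100, 4), (hr, Wes, 38, p2, 1160, 3), (hr, Wes, 38, p2, 3740, 4), (hr, Wes, 38, p2, 6240, 4), (hr, Wes, 38, p3, 1100, 4), (hr, Wes, 38, p3, 1160, 3), (hr, Wes, 38, p3, 3740, 4), (hr, Wes, 38, p3, 6240, 4), (hr, Wes, 38, x2, 1100, 4), (hr, Wes, 38, x2, 1160, 3), (hr, Wes, 38, x2, 3740, 4), (hr, Wes, 38, x2, 6240, 4), (k1, Ola, 1, p3, 3110, 5), (k1, Ola, 1, p3, 4720, 8), (k1, Ola, 1, p3, 5390, 2), (k1, Ola, 1, p3, 6740, 5), (k1, Ola, 1, x3, 3110, 5), (k1, Ola, 1, x3, 4720, 8), (k1, Ola, 1, x3, 5390, 2), (k1, Ola, 1, x3, 6740, 5), (k2, Jo, 38, ops, 1100, 4), (k2, Jo, 38, ops, 1160, 3), (k2, Jo, 38, ops, 3740, 4), (k2, Jo, 38, ops, 6240, 4), (k2, Jo, 38, p2, 1100, 4), (k2, Jo, 38, p2, 1160, 3), (k2, Jo, 38, p2, 3740, 4), (k2, Jo, 38, p2, 6240, 4), (k2, Jo, 38, p3, 1100, 4), (k2, Jo, 38, p3, 1160, 3), (k2, Jo, 38, p3, 3740, 4), (k2, Jo, 38, p3, 6240, 4), (k2, Jo, 38, x2, 1100, 4), (k2, Jo, 38, x2, 1160, 3), (k2, Jo, 38, x2, 3740, 4), (k2, Jo, 38, x2, 6240, 4), (p2, Fay, 1, p3, 3110, 5), (p2, Fay, 1, p3, 4720, 8), (p2, Fay, 1, p3, 5390, 2), (p2, Fay, 1, p3, 6740, 5), (p2, Fay, 1, x3, 3110, 5), (p2, Fay, 1, x3, 4720, 8), (p2, Fay, 1, x3, 5390, 2), (p2, Fay, 1, x3, 6740, 5)}.
σ[dept != p2]: keep tuples satisfying dept != p2 → {(hr, Wes, 38, ops, 1100, 4), (hr, Wes, 38, ops, 1160, 3), (hr, Wes, 38, ops, 3740, 4), (hr, Wes, 38, ops, 6240, 4), (hr, Wes, 38, p2, 1100, 4), (hr, Wes, 38, p2, 1160, 3), (hr, Wes, 38, p2, 3740, 4), (hr, Wes, 38, p2, 6240, 4), (hr, Wes, 38, p3, 1100, 4), (hr, Wes, 38, p3, 1160, 3), (hr, Wes, 38, p3, 3740, 4), (hr, Wes, 38, p3, 6240, 4), (hr, Wes, 38, x2, 1100, 4), (hr, Wes, 38, x2, 1160, 3), (hr, Wes, 38, x2, 3740, 4), (hr, Wes, 38, x2, 6240, 4), (k1, Ola, 1, p3, 3110, 5), (k1, Ola, 1, p3, 4720, 8), (k1, Ola, 1, p3, 5390, 2), (k1, Ola, 1, p3, 6740, 5), (k1, Ola, 1, x3, 3110, 5), (k1, Ola, 1, x3, 4720, 8), (k1, Ola, 1, x3, 5390, 2), (k1, Ola, 1, x3, 6740, 5), (k2, Jo, 38, ops, 1100, 4), (k2, Jo, 38, ops, 1160, 3), (k2, Jo, 38, ops, 3740, 4), (k2, Jo, 38, ops, 6240, 4), (k2, Jo, 38, p2, 1100, 4), (k2, Jo, 38, p2, 1160, 3), (k2, Jo, 38, p2, 3740, 4), (k2, Jo, 38, p2, 6240, 4), (k2, Jo, 38, p3, 1100, 4), (k2, Jo, 38, p3, 1160, 3), (k2, Jo, 38, p3, 3740, 4), (k2, Jo, 38, p3, 6240, 4), (k2, Jo, 38, x2, 1100, 4), (k2, Jo, 38, x2, 1160, 3), (k2, Jo, 38, x2, 3740, 4), (k2, Jo, 38, x2, 6240, 4)}
σ[name != Jo]: keep tuples satisfying name != Jo → {(hr, Wes, 38, ops, 1100, 4), (hr, Wes, 38, ops, 1160, 3), (hr, Wes, 38, ops, 3740, 4), (hr, Wes, 38, ops, 6240, 4), (hr, Wes, 38, p2, 1100, 4), (hr, Wes, 38, p2, 1160, 3), (hr, Wes, 38, p2, 3740, 4), (hr, Wes, 38, p2, 6240, 4), (hr, Wes, 38, p3, 1100, 4), (hr, Wes, 38, p3, 1160, 3), (hr, Wes, 38, p3, 3740, 4), (hr, Wes, 38, p3, 6240, 4), (hr, Wes, 38, x2, 1100, 4), (hr, Wes, 38, x2, 1160, 3), (hr, Wes, 38, x2, 3740, 4), (hr, Wes, 38, x2, 6240, 4), (k1, Ola, 1, p3, 3110, 5), (k1, Ola, 1, p3, 4720, 8), (k1, Ola, 1, p3, 5390, 2), (k1, Ola, 1, p3, 6740, 5), (k1, Ola, 1, x3, 3110, 5), (k1, Ola, 1, x3, 4720, 8), (k1, Ola, 1, x3, 5390, 2), (k1, Ola, 1, x3, 6740, 5)}
Projecting to pid, dept, mgr (18 duplicate(s) eliminated): {(ops, hr, 38), (p2, hr, 38), (p3, hr, 38), (p3, k1, 1), (x2, hr, 38), (x3, k1, 1)}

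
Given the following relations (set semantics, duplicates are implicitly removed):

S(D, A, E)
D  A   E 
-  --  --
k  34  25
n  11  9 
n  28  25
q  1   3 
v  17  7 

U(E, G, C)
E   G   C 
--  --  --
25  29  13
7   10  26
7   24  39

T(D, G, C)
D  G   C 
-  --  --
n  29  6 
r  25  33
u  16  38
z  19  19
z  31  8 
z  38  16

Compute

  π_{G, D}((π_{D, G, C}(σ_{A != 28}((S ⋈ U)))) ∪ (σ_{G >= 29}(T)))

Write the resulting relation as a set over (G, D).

{(10, v), (24, v), (29, k), (29, n), (31, z), (38, z)}

Joining S and U on E yields {(k, 34, 25, 29, 13), (n, 28, 25, 29, 13), (v, 17, 7, 10, 26), (v, 17, 7, 24, 39)}.
σ[A != 28]: keep tuples satisfying A != 28 → {(k, 34, 25, 29, 13), (v, 17, 7, 10, 26), (v, 17, 7, 24, 39)}
Projecting to D, G, C: {(k, 29, 13), (v, 10, 26), (v, 24, 39)}
σ[G >= 29]: keep tuples satisfying G >= 29 → {(n, 29, 6), (z, 31, 8), (z, 38, 16)}
Union: {(k, 29, 13), (v, 10, 26), (v, 24, 39)} with {(n, 29, 6), (z, 31, 8), (z, 38, 16)} → {(k, 29, 13), (n, 29, 6), (v, 10, 26), (v, 24, 39), (z, 31, 8), (z, 38, 16)}
Projecting to G, D: {(10, v), (24, v), (29, k), (29, n), (31, z), (38, z)}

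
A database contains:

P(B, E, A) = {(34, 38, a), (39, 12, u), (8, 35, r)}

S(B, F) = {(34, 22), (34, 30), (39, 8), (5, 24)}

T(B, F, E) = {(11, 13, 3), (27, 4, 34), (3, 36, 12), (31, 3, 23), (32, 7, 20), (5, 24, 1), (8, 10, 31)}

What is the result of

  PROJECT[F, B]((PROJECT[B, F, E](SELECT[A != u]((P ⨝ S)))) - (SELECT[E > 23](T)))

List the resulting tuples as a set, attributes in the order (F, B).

{(22, 34), (30, 34)}

Joining P and S on B yields {(34, 38, a, 22), (34, 38, a, 30), (39, 12, u, 8)}.
Selection A != u: {(34, 38, a, 22), (34, 38, a, 30)}
Projecting to B, F, E: {(34, 22, 38), (34, 30, 38)}
Selection E > 23: {(27, 4, 34), (8, 10, 31)}
Difference: {(34, 22, 38), (34, 30, 38)} with {(27, 4, 34), (8, 10, 31)} → {(34, 22, 38), (34, 30, 38)}
Projecting to F, B: {(22, 34), (30, 34)}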